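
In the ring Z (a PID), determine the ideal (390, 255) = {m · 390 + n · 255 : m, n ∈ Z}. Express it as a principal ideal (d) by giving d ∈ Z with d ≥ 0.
(390, 255) = (15); d = 15

In the PID Z, (a, b) is generated by gcd(a, b). Compute gcd(390, 255) with the extended Euclidean algorithm, tracking rows (r, s, t) with s·390 + t·255 = r:
  row A: (390, 1, 0)   [1·390 + 0·255 = 390]
  row B: (255, 0, 1)   [0·390 + 1·255 = 255]
  390 = 1·255 + 135   → row C = row A − 1·row B = (135, 1, −1)   [check: 1·390 − 1·255 = 135]
  255 = 1·135 + 120   → row D = row B − 1·row C = (120, −1, 2)   [check: −1·390 + 2·255 = 120]
  135 = 1·120 + 15   → row E = row C − 1·row D = (15, 2, −3)   [check: 2·390 − 3·255 = 15]
  120 = 8·15 + 0   → remainder 0, stop. gcd = 15 (last nonzero row E).
So gcd(390, 255) = 15, with Bézout identity 2·390 − 3·255 = 15. Containment (⊇): the Bézout identity exhibits 15 as an element of (390, 255), giving (15) ⊆ (390, 255). Containment (⊆): since 15 | 390 and 15 | 255 (390 = 15·26, 255 = 15·17), every Z-linear combination of 390 and 255 is divisible by 15, so (390, 255) ⊆ (15). Therefore (390, 255) = (15), d = 15.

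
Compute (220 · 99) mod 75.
30

Reduce the factors first: 220 ≡ 70, 99 ≡ 24 (mod 75), so 220 · 99 ≡ 70 · 24 (mod 75). 70 · 24 = 1680. Dividing by 75: 1680 = 22·75 + 30. So (220 · 99) mod 75 = 30.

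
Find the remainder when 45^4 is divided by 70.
Use repeated squaring. Binary(4) = 100. Walk through the bits of the exponent 4 left-to-right: at each bit after the leading one, square the running value, then multiply by 45 if the bit is 1 (always reducing mod 70):
  bit 1 = 1 (leading): start with 45.
  bit 2 = 0: square 45^2 = 2025 ≡ 65 (mod 70).
  bit 3 = 0: square 65^2 = 4225 ≡ 25 (mod 70).
Final value: 45^4 ≡ 25 (mod 70).

Final answer: 25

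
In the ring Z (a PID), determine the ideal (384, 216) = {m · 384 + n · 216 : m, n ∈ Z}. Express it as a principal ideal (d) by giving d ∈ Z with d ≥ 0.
(384, 216) = (24); d = 24

In the PID Z, (a, b) is generated by gcd(a, b). Compute gcd(384, 216) with the extended Euclidean algorithm, tracking rows (r, s, t) with s·384 + t·216 = r:
  row A: (384, 1, 0)   [1·384 + 0·216 = 384]
  row B: (216, 0, 1)   [0·384 + 1·216 = 216]
  384 = 1·216 + 168   → row C = row A − 1·row B = (168, 1, −1)   [check: 1·384 − 1·216 = 168]
  216 = 1·168 + 48   → row D = row B − 1·row C = (48, −1, 2)   [check: −1·384 + 2·216 = 48]
  168 = 3·48 + 24   → row E = row C − 3·row D = (24, 4, −7)   [check: 4·384 − 7·216 = 24]
  48 = 2·24 + 0   → remainder 0, stop. gcd = 24 (last nonzero row E).
So gcd(384, 216) = 24, with Bézout identity 4·384 − 7·216 = 24. Containment (⊇): the Bézout identity exhibits 24 as an element of (384, 216), giving (24) ⊆ (384, 216). Containment (⊆): since 24 | 384 and 24 | 216 (384 = 24·16, 216 = 24·9), every Z-linear combination of 384 and 216 is divisible by 24, so (384, 216) ⊆ (24). Therefore (384, 216) = (24), d = 24.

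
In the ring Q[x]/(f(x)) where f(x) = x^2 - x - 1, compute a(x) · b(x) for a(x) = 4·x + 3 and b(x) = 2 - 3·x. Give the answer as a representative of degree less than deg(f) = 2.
a · b ≡ -13·x - 6 (mod f(x))

First multiply in Q[x] without reducing: a · b = -12·x^2 - x + 6. Now divide by f(x) = x^2 - x - 1, eliminating the leading term at each step:
  leading term -12·x^2: subtract (-12)·f(x) = -12·x^2 + 12·x + 12, leaving -13·x - 6
The degree is now < 2, so this is the remainder. Hence a · b ≡ -13·x - 6 in Q[x]/(f).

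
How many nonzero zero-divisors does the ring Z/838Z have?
In Z/838Z each nonzero element is either a unit (gcd with 838 is 1) or a zero-divisor (gcd > 1). The number of units is φ(838): factorise 838 = 2 · 419, so φ(838) = (2 − 1) · (419 − 1) = 1 · 418 = 418. The nonzero elements number 838 − 1 = 837. Hence the nonzero zero-divisors number 837 − 418 = 419.

Final answer: Z/838Z has 419 nonzero zero-divisors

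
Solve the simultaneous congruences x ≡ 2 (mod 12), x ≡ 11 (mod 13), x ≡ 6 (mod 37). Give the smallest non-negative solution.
x ≡ 2078 (mod 5772); the representative in [0, 5772) is 2078

The moduli 12, 13, 37 are pairwise coprime, so by the CRT there is a unique solution mod 12·13·37 = 5772.
Solve by successive substitution. Start with x ≡ 2 (mod 12).
  Combine with x ≡ 11 (mod 13): write x = 2 + 12·t and require 2 + 12·t ≡ 11 (mod 13), i.e. 12·t ≡ 11 − 2 ≡ 9 (mod 13). Since 12^(−1) ≡ 12 (mod 13), t ≡ 12·9 ≡ 4 (mod 13). So x ≡ 2 + 12·4 = 50 (mod 156).
  Combine with x ≡ 6 (mod 37): write x = 50 + 156·t and require 50 + 156·t ≡ 6 (mod 37), i.e. 156·t ≡ 6 − 50 ≡ 30 (mod 37). Since 156^(−1) ≡ 14 (mod 37) (156 ≡ 8 (mod 37)), t ≡ 14·30 ≡ 13 (mod 37). So x ≡ 50 + 156·13 = 2078 (mod 5772).
Unique solution in [0, 5772): x = 2078.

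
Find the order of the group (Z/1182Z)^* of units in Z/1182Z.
(Z/1182Z)^* consists of the classes a with gcd(a, 1182) = 1, so its order is φ(1182). φ is multiplicative, with φ(p^e) = p^e − p^(e−1). Factorise 1182 = 2 · 3 · 197. Then
  φ(1182) = (2 − 1) · (3 − 1) · (197 − 1) = 1 · 2 · 196 = 392.
Thus |(Z/1182Z)^*| = 392.

Final answer: |(Z/1182Z)^*| = 392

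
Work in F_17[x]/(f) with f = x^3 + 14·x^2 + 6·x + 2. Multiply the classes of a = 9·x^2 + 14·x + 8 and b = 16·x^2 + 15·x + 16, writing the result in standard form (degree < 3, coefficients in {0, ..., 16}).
a · b ≡ 2·x^2 + 2·x + 8 (mod f(x))

Multiply as integer polynomials: a · b = 144·x^4 + 359·x^3 + 482·x^2 + 344·x + 128. Reducing coefficients mod 17: a · b ≡ 8·x^4 + 2·x^3 + 6·x^2 + 4·x + 9. Now divide by f(x) = x^3 + 14·x^2 + 6·x + 2 in F_17[x], eliminating the leading term at each step:
  leading term 8·x^4: subtract (8·x)·f(x) = 8·x^4 + 10·x^3 + 14·x^2 + 16·x, leaving 9·x^3 + 9·x^2 + 5·x + 9 (coefficients mod 17)
  leading term 9·x^3: subtract (9)·f(x) = 9·x^3 + 7·x^2 + 3·x + 1, leaving 2·x^2 + 2·x + 8 (coefficients mod 17)
The degree is now < 3, so this is the remainder. Hence a · b ≡ 2·x^2 + 2·x + 8 in F_17[x]/(f).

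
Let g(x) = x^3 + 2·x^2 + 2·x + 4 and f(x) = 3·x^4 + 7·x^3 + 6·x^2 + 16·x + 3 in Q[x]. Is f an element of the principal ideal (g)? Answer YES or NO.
NO

In Q[x] the ideal (g) consists of all multiples of g, so f ∈ (g) iff g | f, i.e. iff the remainder of f on division by g is 0. Divide f by g (g is monic, so eliminate the leading term of the running remainder at each step):
  leading term 3·x^4: subtract (3·x)·g(x) = 3·x^4 + 6·x^3 + 6·x^2 + 12·x, leaving x^3 + 4·x + 3
  leading term x^3: subtract (1)·g(x) = x^3 + 2·x^2 + 2·x + 4, leaving -2·x^2 + 2·x - 1
The remainder r(x) = -2·x^2 + 2·x - 1 ≠ 0 (and deg r < deg g), so g ∤ f, i.e. f ∉ (g).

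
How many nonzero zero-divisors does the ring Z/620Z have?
In Z/620Z each nonzero element is either a unit (gcd with 620 is 1) or a zero-divisor (gcd > 1). The number of units is φ(620): factorise 620 = 2^2 · 5 · 31, so φ(620) = (2^2 − 2^1) · (5 − 1) · (31 − 1) = 2 · 4 · 30 = 240. The nonzero elements number 620 − 1 = 619. Hence the nonzero zero-divisors number 619 − 240 = 379.

Final answer: Z/620Z has 379 nonzero zero-divisors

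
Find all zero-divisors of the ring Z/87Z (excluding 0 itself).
nonzero zero-divisors of Z/87Z = {3, 6, 9, 12, 15, 18, 21, 24, 27, 29, 30, 33, 36, 39, 42, 45, 48, 51, 54, 57, 58, 60, 63, 66, 69, 72, 75, 78, 81, 84}

An element a ∈ Z/87Z (with a ≠ 0) is a zero-divisor iff gcd(a, 87) > 1 (because a is a unit precisely when gcd(a, n) = 1, and in Z/nZ every nonzero, non-unit element is a zero-divisor). Scan a = 1, ..., 86 and keep those with gcd(a, 87) > 1:
  gcd(3, 87) = 3, gcd(6, 87) = 3, gcd(9, 87) = 3, gcd(12, 87) = 3, gcd(15, 87) = 3, gcd(18, 87) = 3, gcd(21, 87) = 3, gcd(24, 87) = 3, gcd(27, 87) = 3, gcd(29, 87) = 29, gcd(30, 87) = 3, gcd(33, 87) = 3, gcd(36, 87) = 3, gcd(39, 87) = 3, gcd(42, 87) = 3, gcd(45, 87) = 3, gcd(48, 87) = 3, gcd(51, 87) = 3, gcd(54, 87) = 3, gcd(57, 87) = 3, gcd(58, 87) = 29, gcd(60, 87) = 3, gcd(63, 87) = 3, gcd(66, 87) = 3, gcd(69, 87) = 3, gcd(72, 87) = 3, gcd(75, 87) = 3, gcd(78, 87) = 3, gcd(81, 87) = 3, gcd(84, 87) = 3.
All other a ∈ {1, ..., 86} have gcd(a, 87) = 1 and are units. So the nonzero zero-divisors are exactly the 30 values of a appearing in this scan.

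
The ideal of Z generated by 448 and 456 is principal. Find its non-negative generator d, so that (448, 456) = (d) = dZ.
(448, 456) = (8); d = 8

In the PID Z, (a, b) is generated by gcd(a, b). Compute gcd(456, 448) with the extended Euclidean algorithm, tracking rows (r, s, t) with s·456 + t·448 = r:
  row A: (456, 1, 0)   [1·456 + 0·448 = 456]
  row B: (448, 0, 1)   [0·456 + 1·448 = 448]
  456 = 1·448 + 8   → row C = row A − 1·row B = (8, 1, −1)   [check: 1·456 − 1·448 = 8]
  448 = 56·8 + 0   → remainder 0, stop. gcd = 8 (last nonzero row C).
So gcd(448, 456) = 8, with Bézout identity 1·456 − 1·448 = 8. Containment (⊇): the Bézout identity exhibits 8 as an element of (448, 456), giving (8) ⊆ (448, 456). Containment (⊆): since 8 | 448 and 8 | 456 (448 = 8·56, 456 = 8·57), every Z-linear combination of 448 and 456 is divisible by 8, so (448, 456) ⊆ (8). Therefore (448, 456) = (8), d = 8.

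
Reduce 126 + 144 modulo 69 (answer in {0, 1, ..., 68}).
63

Reduce the summands first: 126 ≡ 57, 144 ≡ 6 (mod 69), so 126 + 144 ≡ 57 + 6 (mod 69). 57 + 6 = 63; 63 = 0·69 + 63, so (126 + 144) mod 69 = 63.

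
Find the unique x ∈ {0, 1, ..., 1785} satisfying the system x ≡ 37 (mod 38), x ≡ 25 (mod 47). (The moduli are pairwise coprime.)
The moduli 38, 47 are pairwise coprime, so by the CRT there is a unique solution mod 38·47 = 1786.
Solve by successive substitution. Start with x ≡ 37 (mod 38).
  Combine with x ≡ 25 (mod 47): write x = 37 + 38·t and require 37 + 38·t ≡ 25 (mod 47), i.e. 38·t ≡ 25 − 37 ≡ 35 (mod 47). Since 38^(−1) ≡ 26 (mod 47), t ≡ 26·35 ≡ 17 (mod 47). So x ≡ 37 + 38·17 = 683 (mod 1786).
Unique solution in [0, 1786): x = 683.

Final answer: x ≡ 683 (mod 1786); the representative in [0, 1786) is 683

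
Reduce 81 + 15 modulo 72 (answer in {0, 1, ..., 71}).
24

Reduce the summands first: 81 ≡ 9 (mod 72), so 81 + 15 ≡ 9 + 15 (mod 72). 9 + 15 = 24; 24 = 0·72 + 24, so (81 + 15) mod 72 = 24.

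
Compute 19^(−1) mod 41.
Apply the extended Euclidean algorithm to (41, 19), tracking rows (r, s, t) with s·41 + t·19 = r. Each division r_prev = q·r_cur + r_new produces the new row as (previous row) − q·(current row):
  row A: (41, 1, 0)   [1·41 + 0·19 = 41]
  row B: (19, 0, 1)   [0·41 + 1·19 = 19]
  41 = 2·19 + 3   → row C = row A − 2·row B = (3, 1, −2)   [check: 1·41 − 2·19 = 3]
  19 = 6·3 + 1   → row D = row B − 6·row C = (1, −6, 13)   [check: −6·41 + 13·19 = 1]
  3 = 3·1 + 0   → remainder 0, stop. gcd = 1 (last nonzero row D).
The gcd is 1, so 19 is invertible mod 41. The last nonzero row gives −6·41 + 13·19 = 1, so t = 13. So 19^(−1) ≡ 13 (mod 41). Verify: 19 · 13 = 247 ≡ 1 (mod 41). ✓

Final answer: 19^(−1) ≡ 13 (mod 41)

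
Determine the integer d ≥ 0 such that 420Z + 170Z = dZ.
In the PID Z, (a, b) is generated by gcd(a, b). Compute gcd(420, 170) with the extended Euclidean algorithm, tracking rows (r, s, t) with s·420 + t·170 = r:
  row A: (420, 1, 0)   [1·420 + 0·170 = 420]
  row B: (170, 0, 1)   [0·420 + 1·170 = 170]
  420 = 2·170 + 80   → row C = row A − 2·row B = (80, 1, −2)   [check: 1·420 − 2·170 = 80]
  170 = 2·80 + 10   → row D = row B − 2·row C = (10, −2, 5)   [check: −2·420 + 5·170 = 10]
  80 = 8·10 + 0   → remainder 0, stop. gcd = 10 (last nonzero row D).
So gcd(420, 170) = 10, with Bézout identity −2·420 + 5·170 = 10. Containment (⊇): the Bézout identity exhibits 10 as an element of (420, 170), giving (10) ⊆ (420, 170). Containment (⊆): since 10 | 420 and 10 | 170 (420 = 10·42, 170 = 10·17), every Z-linear combination of 420 and 170 is divisible by 10, so (420, 170) ⊆ (10). Therefore (420, 170) = (10), d = 10.

Final answer: (420, 170) = (10); d = 10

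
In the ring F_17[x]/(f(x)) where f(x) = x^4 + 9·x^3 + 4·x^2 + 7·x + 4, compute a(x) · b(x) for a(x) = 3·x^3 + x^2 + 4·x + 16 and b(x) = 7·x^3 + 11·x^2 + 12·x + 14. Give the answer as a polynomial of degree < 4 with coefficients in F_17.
a · b ≡ 10·x^3 + 3·x + 13 (mod f(x))

Multiply as integer polynomials: a · b = 21·x^6 + 40·x^5 + 75·x^4 + 210·x^3 + 238·x^2 + 248·x + 224. Reducing coefficients mod 17: a · b ≡ 4·x^6 + 6·x^5 + 7·x^4 + 6·x^3 + 10·x + 3. Now divide by f(x) = x^4 + 9·x^3 + 4·x^2 + 7·x + 4 in F_17[x], eliminating the leading term at each step:
  leading term 4·x^6: subtract (4·x^2)·f(x) = 4·x^6 + 2·x^5 + 16·x^4 + 11·x^3 + 16·x^2, leaving 4·x^5 + 8·x^4 + 12·x^3 + x^2 + 10·x + 3 (coefficients mod 17)
  leading term 4·x^5: subtract (4·x)·f(x) = 4·x^5 + 2·x^4 + 16·x^3 + 11·x^2 + 16·x, leaving 6·x^4 + 13·x^3 + 7·x^2 + 11·x + 3 (coefficients mod 17)
  leading term 6·x^4: subtract (6)·f(x) = 6·x^4 + 3·x^3 + 7·x^2 + 8·x + 7, leaving 10·x^3 + 3·x + 13 (coefficients mod 17)
The degree is now < 4, so this is the remainder. Hence a · b ≡ 10·x^3 + 3·x + 13 in F_17[x]/(f).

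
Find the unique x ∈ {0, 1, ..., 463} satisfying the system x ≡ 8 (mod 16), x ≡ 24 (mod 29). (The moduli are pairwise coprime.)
x ≡ 24 (mod 464); the representative in [0, 464) is 24

The moduli 16, 29 are pairwise coprime, so by the CRT there is a unique solution mod 16·29 = 464.
Solve by successive substitution. Start with x ≡ 8 (mod 16).
  Combine with x ≡ 24 (mod 29): write x = 8 + 16·t and require 8 + 16·t ≡ 24 (mod 29), i.e. 16·t ≡ 24 − 8 ≡ 16 (mod 29). Since 16^(−1) ≡ 20 (mod 29), t ≡ 20·16 ≡ 1 (mod 29). So x ≡ 8 + 16·1 = 24 (mod 464).
Unique solution in [0, 464): x = 24.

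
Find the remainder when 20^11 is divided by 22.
20

Use repeated squaring. Binary(11) = 1011. Walk through the bits of the exponent 11 left-to-right: at each bit after the leading one, square the running value, then multiply by 20 if the bit is 1 (always reducing mod 22):
  bit 1 = 1 (leading): start with 20.
  bit 2 = 0: square 20^2 = 400 ≡ 4 (mod 22).
  bit 3 = 1: square 4^2 = 16; bit is 1, so multiply 16·20 = 320 ≡ 12 (mod 22).
  bit 4 = 1: square 12^2 = 144 ≡ 12; bit is 1, so multiply 12·20 = 240 ≡ 20 (mod 22).
Final value: 20^11 ≡ 20 (mod 22).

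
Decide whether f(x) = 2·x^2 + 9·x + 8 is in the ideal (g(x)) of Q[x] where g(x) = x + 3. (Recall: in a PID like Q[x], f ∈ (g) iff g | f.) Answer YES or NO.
NO

In Q[x] the ideal (g) consists of all multiples of g, so f ∈ (g) iff g | f, i.e. iff the remainder of f on division by g is 0. Divide f by g (g is monic, so eliminate the leading term of the running remainder at each step):
  leading term 2·x^2: subtract (2·x)·g(x) = 2·x^2 + 6·x, leaving 3·x + 8
  leading term 3·x: subtract (3)·g(x) = 3·x + 9, leaving -1
The remainder r(x) = -1 ≠ 0 (and deg r < deg g), so g ∤ f, i.e. f ∉ (g).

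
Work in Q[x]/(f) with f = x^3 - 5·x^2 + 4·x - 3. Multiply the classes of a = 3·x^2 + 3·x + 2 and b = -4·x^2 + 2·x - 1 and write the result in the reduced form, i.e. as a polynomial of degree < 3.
a · b ≡ -287·x^2 + 229·x - 200 (mod f(x))

First multiply in Q[x] without reducing: a · b = -12·x^4 - 6·x^3 - 5·x^2 + x - 2. Now divide by f(x) = x^3 - 5·x^2 + 4·x - 3, eliminating the leading term at each step:
  leading term -12·x^4: subtract (-12·x)·f(x) = -12·x^4 + 60·x^3 - 48·x^2 + 36·x, leaving -66·x^3 + 43·x^2 - 35·x - 2
  leading term -66·x^3: subtract (-66)·f(x) = -66·x^3 + 330·x^2 - 264·x + 198, leaving -287·x^2 + 229·x - 200
The degree is now < 3, so this is the remainder. Hence a · b ≡ -287·x^2 + 229·x - 200 in Q[x]/(f).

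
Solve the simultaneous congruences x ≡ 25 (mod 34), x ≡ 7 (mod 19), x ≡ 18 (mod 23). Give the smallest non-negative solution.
The moduli 34, 19, 23 are pairwise coprime, so by the CRT there is a unique solution mod 34·19·23 = 14858.
Solve by successive substitution. Start with x ≡ 25 (mod 34).
  Combine with x ≡ 7 (mod 19): write x = 25 + 34·t and require 25 + 34·t ≡ 7 (mod 19), i.e. 34·t ≡ 7 − 25 ≡ 1 (mod 19). Since 34^(−1) ≡ 14 (mod 19) (34 ≡ 15 (mod 19)), t ≡ 14·1 ≡ 14 (mod 19). So x ≡ 25 + 34·14 = 501 (mod 646).
  Combine with x ≡ 18 (mod 23): write x = 501 + 646·t and require 501 + 646·t ≡ 18 (mod 23), i.e. 646·t ≡ 18 − 501 ≡ 0 (mod 23). Since 646^(−1) ≡ 12 (mod 23) (646 ≡ 2 (mod 23)), t ≡ 12·0 ≡ 0 (mod 23). So x ≡ 501 + 646·0 = 501 (mod 14858).
Unique solution in [0, 14858): x = 501.

Final answer: x ≡ 501 (mod 14858); the representative in [0, 14858) is 501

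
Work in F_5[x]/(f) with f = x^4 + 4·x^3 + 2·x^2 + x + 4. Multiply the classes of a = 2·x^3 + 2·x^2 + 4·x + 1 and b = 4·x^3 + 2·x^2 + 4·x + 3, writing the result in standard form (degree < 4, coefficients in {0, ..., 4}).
Multiply as integer polynomials: a · b = 8·x^6 + 12·x^5 + 28·x^4 + 26·x^3 + 24·x^2 + 16·x + 3. Reducing coefficients mod 5: a · b ≡ 3·x^6 + 2·x^5 + 3·x^4 + x^3 + 4·x^2 + x + 3. Now divide by f(x) = x^4 + 4·x^3 + 2·x^2 + x + 4 in F_5[x], eliminating the leading term at each step:
  leading term 3·x^6: subtract (3·x^2)·f(x) = 3·x^6 + 2·x^5 + x^4 + 3·x^3 + 2·x^2, leaving 2·x^4 + 3·x^3 + 2·x^2 + x + 3 (coefficients mod 5)
  leading term 2·x^4: subtract (2)·f(x) = 2·x^4 + 3·x^3 + 4·x^2 + 2·x + 3, leaving 3·x^2 + 4·x (coefficients mod 5)
The degree is now < 4, so this is the remainder. Hence a · b ≡ 3·x^2 + 4·x in F_5[x]/(f).

Final answer: a · b ≡ 3·x^2 + 4·x (mod f(x))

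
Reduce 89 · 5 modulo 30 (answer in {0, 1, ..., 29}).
Reduce the factors first: 89 ≡ 29 (mod 30), so 89 · 5 ≡ 29 · 5 (mod 30). 29 · 5 = 145. Dividing by 30: 145 = 4·30 + 25. So (89 · 5) mod 30 = 25.

Final answer: 25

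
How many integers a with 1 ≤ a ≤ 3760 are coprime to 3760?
1472

The number of a ∈ {1, ..., 3760} with gcd(a, 3760) = 1 is by definition Euler's totient φ(3760). φ is multiplicative, with φ(p^e) = p^e − p^(e−1). Factorise 3760 = 2^4 · 5 · 47. Then
  φ(3760) = (2^4 − 2^3) · (5 − 1) · (47 − 1) = 8 · 4 · 46 = 1472.
So there are 1472 such integers.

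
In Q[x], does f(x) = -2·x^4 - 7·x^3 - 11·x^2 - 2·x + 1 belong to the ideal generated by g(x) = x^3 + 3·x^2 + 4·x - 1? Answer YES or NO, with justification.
In Q[x] the ideal (g) consists of all multiples of g, so f ∈ (g) iff g | f, i.e. iff the remainder of f on division by g is 0. Divide f by g (g is monic, so eliminate the leading term of the running remainder at each step):
  leading term -2·x^4: subtract (-2·x)·g(x) = -2·x^4 - 6·x^3 - 8·x^2 + 2·x, leaving -x^3 - 3·x^2 - 4·x + 1
  leading term -x^3: subtract (-1)·g(x) = -x^3 - 3·x^2 - 4·x + 1, leaving 0
The remainder is 0, so f(x) = g(x) · h(x) with h(x) = -2·x - 1. Hence g | f, i.e. f ∈ (g).

Final answer: YES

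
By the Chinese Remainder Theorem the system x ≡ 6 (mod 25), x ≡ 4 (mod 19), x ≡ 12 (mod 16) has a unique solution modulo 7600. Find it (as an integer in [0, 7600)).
The moduli 25, 19, 16 are pairwise coprime, so by the CRT there is a unique solution mod 25·19·16 = 7600.
Solve by successive substitution. Start with x ≡ 6 (mod 25).
  Combine with x ≡ 4 (mod 19): write x = 6 + 25·t and require 6 + 25·t ≡ 4 (mod 19), i.e. 25·t ≡ 4 − 6 ≡ 17 (mod 19). Since 25^(−1) ≡ 16 (mod 19) (25 ≡ 6 (mod 19)), t ≡ 16·17 ≡ 6 (mod 19). So x ≡ 6 + 25·6 = 156 (mod 475).
  Combine with x ≡ 12 (mod 16): write x = 156 + 475·t and require 156 + 475·t ≡ 12 (mod 16), i.e. 475·t ≡ 12 − 156 ≡ 0 (mod 16). Since 475^(−1) ≡ 3 (mod 16) (475 ≡ 11 (mod 16)), t ≡ 3·0 ≡ 0 (mod 16). So x ≡ 156 + 475·0 = 156 (mod 7600).
Unique solution in [0, 7600): x = 156.

Final answer: x ≡ 156 (mod 7600); the representative in [0, 7600) is 156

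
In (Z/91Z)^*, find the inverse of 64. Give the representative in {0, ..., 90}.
64^(−1) ≡ 64 (mod 91)

Apply the extended Euclidean algorithm to (91, 64), tracking rows (r, s, t) with s·91 + t·64 = r. Each division r_prev = q·r_cur + r_new produces the new row as (previous row) − q·(current row):
  row A: (91, 1, 0)   [1·91 + 0·64 = 91]
  row B: (64, 0, 1)   [0·91 + 1·64 = 64]
  91 = 1·64 + 27   → row C = row A − 1·row B = (27, 1, −1)   [check: 1·91 − 1·64 = 27]
  64 = 2·27 + 10   → row D = row B − 2·row C = (10, −2, 3)   [check: −2·91 + 3·64 = 10]
  27 = 2·10 + 7   → row E = row C − 2·row D = (7, 5, −7)   [check: 5·91 − 7·64 = 7]
  10 = 1·7 + 3   → row F = row D − 1·row E = (3, −7, 10)   [check: −7·91 + 10·64 = 3]
  7 = 2·3 + 1   → row G = row E − 2·row F = (1, 19, −27)   [check: 19·91 − 27·64 = 1]
  3 = 3·1 + 0   → remainder 0, stop. gcd = 1 (last nonzero row G).
The gcd is 1, so 64 is invertible mod 91. The last nonzero row gives 19·91 − 27·64 = 1, so t = −27. So 64^(−1) ≡ −27 ≡ 64 (mod 91). Verify: 64 · 64 = 4096 ≡ 1 (mod 91). ✓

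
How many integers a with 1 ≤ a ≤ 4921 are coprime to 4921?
The number of a ∈ {1, ..., 4921} with gcd(a, 4921) = 1 is by definition Euler's totient φ(4921). φ is multiplicative, with φ(p^e) = p^e − p^(e−1). Factorise 4921 = 7 · 19 · 37. Then
  φ(4921) = (7 − 1) · (19 − 1) · (37 − 1) = 6 · 18 · 36 = 3888.
So there are 3888 such integers.

Final answer: 3888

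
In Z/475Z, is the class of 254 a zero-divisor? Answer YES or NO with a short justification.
gcd(254, 475) = 1, so 254 is a unit in Z/475Z (it has a multiplicative inverse). A unit cannot be a zero-divisor: if 254·b ≡ 0 then multiplying both sides by 254^(−1) gives b ≡ 0. So 254 is not a zero-divisor.

Final answer: NO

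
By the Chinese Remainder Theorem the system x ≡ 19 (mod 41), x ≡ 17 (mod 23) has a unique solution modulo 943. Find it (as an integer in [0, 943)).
x ≡ 224 (mod 943); the representative in [0, 943) is 224

The moduli 41, 23 are pairwise coprime, so by the CRT there is a unique solution mod 41·23 = 943.
Solve by successive substitution. Start with x ≡ 19 (mod 41).
  Combine with x ≡ 17 (mod 23): write x = 19 + 41·t and require 19 + 41·t ≡ 17 (mod 23), i.e. 41·t ≡ 17 − 19 ≡ 21 (mod 23). Since 41^(−1) ≡ 9 (mod 23) (41 ≡ 18 (mod 23)), t ≡ 9·21 ≡ 5 (mod 23). So x ≡ 19 + 41·5 = 224 (mod 943).
Unique solution in [0, 943): x = 224.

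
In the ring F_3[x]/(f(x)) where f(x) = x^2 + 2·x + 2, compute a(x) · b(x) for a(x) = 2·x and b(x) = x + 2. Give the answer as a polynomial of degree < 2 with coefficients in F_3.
Multiply as integer polynomials: a · b = 2·x^2 + 4·x. Reducing coefficients mod 3: a · b ≡ 2·x^2 + x. Now divide by f(x) = x^2 + 2·x + 2 in F_3[x], eliminating the leading term at each step:
  leading term 2·x^2: subtract (2)·f(x) = 2·x^2 + x + 1, leaving 2 (coefficients mod 3)
The degree is now < 2, so this is the remainder. Hence a · b ≡ 2 in F_3[x]/(f).

Final answer: a · b ≡ 2 (mod f(x))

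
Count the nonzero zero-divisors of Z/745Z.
Z/745Z has 152 nonzero zero-divisors

In Z/745Z each nonzero element is either a unit (gcd with 745 is 1) or a zero-divisor (gcd > 1). The number of units is φ(745): factorise 745 = 5 · 149, so φ(745) = (5 − 1) · (149 − 1) = 4 · 148 = 592. The nonzero elements number 745 − 1 = 744. Hence the nonzero zero-divisors number 744 − 592 = 152.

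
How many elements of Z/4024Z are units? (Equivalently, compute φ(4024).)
Z/4024Z has φ(4024) = 2008 units

An element a ∈ Z/4024Z is a unit iff gcd(a, 4024) = 1, so the number of units is φ(4024). φ is multiplicative, with φ(p^e) = p^e − p^(e−1). Factorise 4024 = 2^3 · 503. Then
  φ(4024) = (2^3 − 2^2) · (503 − 1) = 4 · 502 = 2008.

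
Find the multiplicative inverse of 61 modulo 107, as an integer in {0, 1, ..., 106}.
Apply the extended Euclidean algorithm to (107, 61), tracking rows (r, s, t) with s·107 + t·61 = r. Each division r_prev = q·r_cur + r_new produces the new row as (previous row) − q·(current row):
  row A: (107, 1, 0)   [1·107 + 0·61 = 107]
  row B: (61, 0, 1)   [0·107 + 1·61 = 61]
  107 = 1·61 + 46   → row C = row A − 1·row B = (46, 1, −1)   [check: 1·107 − 1·61 = 46]
  61 = 1·46 + 15   → row D = row B − 1·row C = (15, −1, 2)   [check: −1·107 + 2·61 = 15]
  46 = 3·15 + 1   → row E = row C − 3·row D = (1, 4, −7)   [check: 4·107 − 7·61 = 1]
  15 = 15·1 + 0   → remainder 0, stop. gcd = 1 (last nonzero row E).
The gcd is 1, so 61 is invertible mod 107. The last nonzero row gives 4·107 − 7·61 = 1, so t = −7. So 61^(−1) ≡ −7 ≡ 100 (mod 107). Verify: 61 · 100 = 6100 ≡ 1 (mod 107). ✓

Final answer: 61^(−1) ≡ 100 (mod 107)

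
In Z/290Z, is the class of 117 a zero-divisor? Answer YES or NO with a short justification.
NO

gcd(117, 290) = 1, so 117 is a unit in Z/290Z (it has a multiplicative inverse). A unit cannot be a zero-divisor: if 117·b ≡ 0 then multiplying both sides by 117^(−1) gives b ≡ 0. So 117 is not a zero-divisor.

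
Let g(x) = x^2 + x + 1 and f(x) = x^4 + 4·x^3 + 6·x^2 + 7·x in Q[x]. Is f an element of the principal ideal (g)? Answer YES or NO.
NO

In Q[x] the ideal (g) consists of all multiples of g, so f ∈ (g) iff g | f, i.e. iff the remainder of f on division by g is 0. Divide f by g (g is monic, so eliminate the leading term of the running remainder at each step):
  leading term x^4: subtract (x^2)·g(x) = x^4 + x^3 + x^2, leaving 3·x^3 + 5·x^2 + 7·x
  leading term 3·x^3: subtract (3·x)·g(x) = 3·x^3 + 3·x^2 + 3·x, leaving 2·x^2 + 4·x
  leading term 2·x^2: subtract (2)·g(x) = 2·x^2 + 2·x + 2, leaving 2·x - 2
The remainder r(x) = 2·x - 2 ≠ 0 (and deg r < deg g), so g ∤ f, i.e. f ∉ (g).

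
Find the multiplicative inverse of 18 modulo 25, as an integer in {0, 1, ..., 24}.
18^(−1) ≡ 7 (mod 25)

Apply the extended Euclidean algorithm to (25, 18), tracking rows (r, s, t) with s·25 + t·18 = r. Each division r_prev = q·r_cur + r_new produces the new row as (previous row) − q·(current row):
  row A: (25, 1, 0)   [1·25 + 0·18 = 25]
  row B: (18, 0, 1)   [0·25 + 1·18 = 18]
  25 = 1·18 + 7   → row C = row A − 1·row B = (7, 1, −1)   [check: 1·25 − 1·18 = 7]
  18 = 2·7 + 4   → row D = row B − 2·row C = (4, −2, 3)   [check: −2·25 + 3·18 = 4]
  7 = 1·4 + 3   → row E = row C − 1·row D = (3, 3, −4)   [check: 3·25 − 4·18 = 3]
  4 = 1·3 + 1   → row F = row D − 1·row E = (1, −5, 7)   [check: −5·25 + 7·18 = 1]
  3 = 3·1 + 0   → remainder 0, stop. gcd = 1 (last nonzero row F).
The gcd is 1, so 18 is invertible mod 25. The last nonzero row gives −5·25 + 7·18 = 1, so t = 7. So 18^(−1) ≡ 7 (mod 25). Verify: 18 · 7 = 126 ≡ 1 (mod 25). ✓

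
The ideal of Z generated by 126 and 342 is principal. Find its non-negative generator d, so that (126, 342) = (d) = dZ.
(126, 342) = (18); d = 18

In the PID Z, (a, b) is generated by gcd(a, b). Compute gcd(342, 126) with the extended Euclidean algorithm, tracking rows (r, s, t) with s·342 + t·126 = r:
  row A: (342, 1, 0)   [1·342 + 0·126 = 342]
  row B: (126, 0, 1)   [0·342 + 1·126 = 126]
  342 = 2·126 + 90   → row C = row A − 2·row B = (90, 1, −2)   [check: 1·342 − 2·126 = 90]
  126 = 1·90 + 36   → row D = row B − 1·row C = (36, −1, 3)   [check: −1·342 + 3·126 = 36]
  90 = 2·36 + 18   → row E = row C − 2·row D = (18, 3, −8)   [check: 3·342 − 8·126 = 18]
  36 = 2·18 + 0   → remainder 0, stop. gcd = 18 (last nonzero row E).
So gcd(126, 342) = 18, with Bézout identity 3·342 − 8·126 = 18. Containment (⊇): the Bézout identity exhibits 18 as an element of (126, 342), giving (18) ⊆ (126, 342). Containment (⊆): since 18 | 126 and 18 | 342 (126 = 18·7, 342 = 18·19), every Z-linear combination of 126 and 342 is divisible by 18, so (126, 342) ⊆ (18). Therefore (126, 342) = (18), d = 18.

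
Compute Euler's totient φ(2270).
φ is multiplicative, with φ(p^e) = p^e − p^(e−1). Factorise 2270 = 2 · 5 · 227. Then
  φ(2270) = (2 − 1) · (5 − 1) · (227 − 1) = 1 · 4 · 226 = 904.

Final answer: φ(2270) = 904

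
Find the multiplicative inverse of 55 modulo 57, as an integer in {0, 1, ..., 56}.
Apply the extended Euclidean algorithm to (57, 55), tracking rows (r, s, t) with s·57 + t·55 = r. Each division r_prev = q·r_cur + r_new produces the new row as (previous row) − q·(current row):
  row A: (57, 1, 0)   [1·57 + 0·55 = 57]
  row B: (55, 0, 1)   [0·57 + 1·55 = 55]
  57 = 1·55 + 2   → row C = row A − 1·row B = (2, 1, −1)   [check: 1·57 − 1·55 = 2]
  55 = 27·2 + 1   → row D = row B − 27·row C = (1, −27, 28)   [check: −27·57 + 28·55 = 1]
  2 = 2·1 + 0   → remainder 0, stop. gcd = 1 (last nonzero row D).
The gcd is 1, so 55 is invertible mod 57. The last nonzero row gives −27·57 + 28·55 = 1, so t = 28. So 55^(−1) ≡ 28 (mod 57). Verify: 55 · 28 = 1540 ≡ 1 (mod 57). ✓

Final answer: 55^(−1) ≡ 28 (mod 57)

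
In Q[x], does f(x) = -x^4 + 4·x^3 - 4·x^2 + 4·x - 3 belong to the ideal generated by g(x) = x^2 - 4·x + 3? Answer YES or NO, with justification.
YES

In Q[x] the ideal (g) consists of all multiples of g, so f ∈ (g) iff g | f, i.e. iff the remainder of f on division by g is 0. Divide f by g (g is monic, so eliminate the leading term of the running remainder at each step):
  leading term -x^4: subtract (-x^2)·g(x) = -x^4 + 4·x^3 - 3·x^2, leaving -x^2 + 4·x - 3
  leading term -x^2: subtract (-1)·g(x) = -x^2 + 4·x - 3, leaving 0
The remainder is 0, so f(x) = g(x) · h(x) with h(x) = -x^2 - 1. Hence g | f, i.e. f ∈ (g).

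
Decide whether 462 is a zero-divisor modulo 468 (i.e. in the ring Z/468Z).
gcd(462, 468) = 6 > 1, so 462 is not a unit in Z/468Z. In Z/nZ every nonzero non-unit is a zero-divisor: explicitly, take b = 468/gcd = 78 ≠ 0 (mod 468); then 462·78 = 36036 = 77·468, i.e. 462·78 ≡ 0 (mod 468). So 462 is a zero-divisor.

Final answer: YES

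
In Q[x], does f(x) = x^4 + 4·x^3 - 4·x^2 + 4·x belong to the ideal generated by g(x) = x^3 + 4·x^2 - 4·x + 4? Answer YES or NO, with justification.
YES

In Q[x] the ideal (g) consists of all multiples of g, so f ∈ (g) iff g | f, i.e. iff the remainder of f on division by g is 0. Divide f by g (g is monic, so eliminate the leading term of the running remainder at each step):
  leading term x^4: subtract (x)·g(x) = x^4 + 4·x^3 - 4·x^2 + 4·x, leaving 0
The remainder is 0, so f(x) = g(x) · h(x) with h(x) = x. Hence g | f, i.e. f ∈ (g).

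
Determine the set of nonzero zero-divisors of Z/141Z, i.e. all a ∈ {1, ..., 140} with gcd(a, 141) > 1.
nonzero zero-divisors of Z/141Z = {3, 6, 9, 12, 15, 18, 21, 24, 27, 30, 33, 36, 39, 42, 45, 47, 48, 51, 54, 57, 60, 63, 66, 69, 72, 75, 78, 81, 84, 87, 90, 93, 94, 96, 99, 102, 105, 108, 111, 114, 117, 120, 123, 126, 129, 132, 135, 138}

An element a ∈ Z/141Z (with a ≠ 0) is a zero-divisor iff gcd(a, 141) > 1 (because a is a unit precisely when gcd(a, n) = 1, and in Z/nZ every nonzero, non-unit element is a zero-divisor). Scan a = 1, ..., 140 and keep those with gcd(a, 141) > 1:
  gcd(3, 141) = 3, gcd(6, 141) = 3, gcd(9, 141) = 3, gcd(12, 141) = 3, gcd(15, 141) = 3, gcd(18, 141) = 3, gcd(21, 141) = 3, gcd(24, 141) = 3, gcd(27, 141) = 3, gcd(30, 141) = 3, gcd(33, 141) = 3, gcd(36, 141) = 3, gcd(39, 141) = 3, gcd(42, 141) = 3, gcd(45, 141) = 3, gcd(47, 141) = 47, gcd(48, 141) = 3, gcd(51, 141) = 3, gcd(54, 141) = 3, gcd(57, 141) = 3, gcd(60, 141) = 3, gcd(63, 141) = 3, gcd(66, 141) = 3, gcd(69, 141) = 3, gcd(72, 141) = 3, gcd(75, 141) = 3, gcd(78, 141) = 3, gcd(81, 141) = 3, gcd(84, 141) = 3, gcd(87, 141) = 3, gcd(90, 141) = 3, gcd(93, 141) = 3, gcd(94, 141) = 47, gcd(96, 141) = 3, gcd(99, 141) = 3, gcd(102, 141) = 3, gcd(105, 141) = 3, gcd(108, 141) = 3, gcd(111, 141) = 3, gcd(114, 141) = 3, gcd(117, 141) = 3, gcd(120, 141) = 3, gcd(123, 141) = 3, gcd(126, 141) = 3, gcd(129, 141) = 3, gcd(132, 141) = 3, gcd(135, 141) = 3, gcd(138, 141) = 3.
All other a ∈ {1, ..., 140} have gcd(a, 141) = 1 and are units. So the nonzero zero-divisors are exactly the 48 values of a appearing in this scan.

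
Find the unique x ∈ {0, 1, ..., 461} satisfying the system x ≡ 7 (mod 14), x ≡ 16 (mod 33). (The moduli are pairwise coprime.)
x ≡ 49 (mod 462); the representative in [0, 462) is 49

The moduli 14, 33 are pairwise coprime, so by the CRT there is a unique solution mod 14·33 = 462.
Solve by successive substitution. Start with x ≡ 7 (mod 14).
  Combine with x ≡ 16 (mod 33): write x = 7 + 14·t and require 7 + 14·t ≡ 16 (mod 33), i.e. 14·t ≡ 16 − 7 ≡ 9 (mod 33). Since 14^(−1) ≡ 26 (mod 33), t ≡ 26·9 ≡ 3 (mod 33). So x ≡ 7 + 14·3 = 49 (mod 462).
Unique solution in [0, 462): x = 49.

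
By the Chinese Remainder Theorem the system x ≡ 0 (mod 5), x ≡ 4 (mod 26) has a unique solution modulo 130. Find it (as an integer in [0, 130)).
x ≡ 30 (mod 130); the representative in [0, 130) is 30

The moduli 5, 26 are pairwise coprime, so by the CRT there is a unique solution mod 5·26 = 130.
Solve by successive substitution. Start with x ≡ 0 (mod 5).
  Combine with x ≡ 4 (mod 26): write x = 5·t and require 5·t ≡ 4 (mod 26). Since 5^(−1) ≡ 21 (mod 26), t ≡ 21·4 ≡ 6 (mod 26). So x ≡ 5·6 = 30 (mod 130).
Unique solution in [0, 130): x = 30.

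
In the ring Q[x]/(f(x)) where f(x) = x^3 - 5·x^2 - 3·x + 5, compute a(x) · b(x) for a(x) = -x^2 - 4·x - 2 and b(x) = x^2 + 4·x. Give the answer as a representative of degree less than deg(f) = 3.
First multiply in Q[x] without reducing: a · b = -x^4 - 8·x^3 - 18·x^2 - 8·x. Now divide by f(x) = x^3 - 5·x^2 - 3·x + 5, eliminating the leading term at each step:
  leading term -x^4: subtract (-x)·f(x) = -x^4 + 5·x^3 + 3·x^2 - 5·x, leaving -13·x^3 - 21·x^2 - 3·x
  leading term -13·x^3: subtract (-13)·f(x) = -13·x^3 + 65·x^2 + 39·x - 65, leaving -86·x^2 - 42·x + 65
The degree is now < 3, so this is the remainder. Hence a · b ≡ -86·x^2 - 42·x + 65 in Q[x]/(f).

Final answer: a · b ≡ -86·x^2 - 42·x + 65 (mod f(x))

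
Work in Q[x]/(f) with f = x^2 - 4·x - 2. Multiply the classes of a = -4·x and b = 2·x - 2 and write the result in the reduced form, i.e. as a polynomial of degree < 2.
First multiply in Q[x] without reducing: a · b = -8·x^2 + 8·x. Now divide by f(x) = x^2 - 4·x - 2, eliminating the leading term at each step:
  leading term -8·x^2: subtract (-8)·f(x) = -8·x^2 + 32·x + 16, leaving -24·x - 16
The degree is now < 2, so this is the remainder. Hence a · b ≡ -24·x - 16 in Q[x]/(f).

Final answer: a · b ≡ -24·x - 16 (mod f(x))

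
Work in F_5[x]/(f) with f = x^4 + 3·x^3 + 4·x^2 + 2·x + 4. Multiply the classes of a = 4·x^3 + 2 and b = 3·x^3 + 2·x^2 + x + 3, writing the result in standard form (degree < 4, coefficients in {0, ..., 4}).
Multiply as integer polynomials: a · b = 12·x^6 + 8·x^5 + 4·x^4 + 18·x^3 + 4·x^2 + 2·x + 6. Reducing coefficients mod 5: a · b ≡ 2·x^6 + 3·x^5 + 4·x^4 + 3·x^3 + 4·x^2 + 2·x + 1. Now divide by f(x) = x^4 + 3·x^3 + 4·x^2 + 2·x + 4 in F_5[x], eliminating the leading term at each step:
  leading term 2·x^6: subtract (2·x^2)·f(x) = 2·x^6 + x^5 + 3·x^4 + 4·x^3 + 3·x^2, leaving 2·x^5 + x^4 + 4·x^3 + x^2 + 2·x + 1 (coefficients mod 5)
  leading term 2·x^5: subtract (2·x)·f(x) = 2·x^5 + x^4 + 3·x^3 + 4·x^2 + 3·x, leaving x^3 + 2·x^2 + 4·x + 1 (coefficients mod 5)
The degree is now < 4, so this is the remainder. Hence a · b ≡ x^3 + 2·x^2 + 4·x + 1 in F_5[x]/(f).

Final answer: a · b ≡ x^3 + 2·x^2 + 4·x + 1 (mod f(x))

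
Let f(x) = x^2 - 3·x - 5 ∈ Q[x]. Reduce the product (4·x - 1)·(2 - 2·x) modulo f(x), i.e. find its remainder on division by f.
First multiply in Q[x] without reducing: a · b = -8·x^2 + 10·x - 2. Now divide by f(x) = x^2 - 3·x - 5, eliminating the leading term at each step:
  leading term -8·x^2: subtract (-8)·f(x) = -8·x^2 + 24·x + 40, leaving -14·x - 42
The degree is now < 2, so this is the remainder. Hence a · b ≡ -14·x - 42 in Q[x]/(f).

Final answer: a · b ≡ -14·x - 42 (mod f(x))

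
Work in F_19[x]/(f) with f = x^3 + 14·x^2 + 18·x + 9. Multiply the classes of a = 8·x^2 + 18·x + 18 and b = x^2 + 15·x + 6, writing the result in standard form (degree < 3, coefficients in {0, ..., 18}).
a · b ≡ 18·x^2 + 9·x + 7 (mod f(x))

Multiply as integer polynomials: a · b = 8·x^4 + 138·x^3 + 336·x^2 + 378·x + 108. Reducing coefficients mod 19: a · b ≡ 8·x^4 + 5·x^3 + 13·x^2 + 17·x + 13. Now divide by f(x) = x^3 + 14·x^2 + 18·x + 9 in F_19[x], eliminating the leading term at each step:
  leading term 8·x^4: subtract (8·x)·f(x) = 8·x^4 + 17·x^3 + 11·x^2 + 15·x, leaving 7·x^3 + 2·x^2 + 2·x + 13 (coefficients mod 19)
  leading term 7·x^3: subtract (7)·f(x) = 7·x^3 + 3·x^2 + 12·x + 6, leaving 18·x^2 + 9·x + 7 (coefficients mod 19)
The degree is now < 3, so this is the remainder. Hence a · b ≡ 18·x^2 + 9·x + 7 in F_19[x]/(f).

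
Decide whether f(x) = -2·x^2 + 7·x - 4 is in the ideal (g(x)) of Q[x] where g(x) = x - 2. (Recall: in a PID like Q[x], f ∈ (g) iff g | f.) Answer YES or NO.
NO

In Q[x] the ideal (g) consists of all multiples of g, so f ∈ (g) iff g | f, i.e. iff the remainder of f on division by g is 0. Divide f by g (g is monic, so eliminate the leading term of the running remainder at each step):
  leading term -2·x^2: subtract (-2·x)·g(x) = -2·x^2 + 4·x, leaving 3·x - 4
  leading term 3·x: subtract (3)·g(x) = 3·x - 6, leaving 2
The remainder r(x) = 2 ≠ 0 (and deg r < deg g), so g ∤ f, i.e. f ∉ (g).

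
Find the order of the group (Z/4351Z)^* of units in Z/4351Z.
(Z/4351Z)^* consists of the classes a with gcd(a, 4351) = 1, so its order is φ(4351). φ is multiplicative, with φ(p^e) = p^e − p^(e−1). Factorise 4351 = 19 · 229. Then
  φ(4351) = (19 − 1) · (229 − 1) = 18 · 228 = 4104.
Thus |(Z/4351Z)^*| = 4104.

Final answer: |(Z/4351Z)^*| = 4104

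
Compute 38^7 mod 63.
Use repeated squaring. Binary(7) = 111. Walk through the bits of the exponent 7 left-to-right: at each bit after the leading one, square the running value, then multiply by 38 if the bit is 1 (always reducing mod 63):
  bit 1 = 1 (leading): start with 38.
  bit 2 = 1: square 38^2 = 1444 ≡ 58; bit is 1, so multiply 58·38 = 2204 ≡ 62 (mod 63).
  bit 3 = 1: square 62^2 = 3844 ≡ 1; bit is 1, so multiply 1·38 = 38 (mod 63).
Final value: 38^7 ≡ 38 (mod 63).

Final answer: 38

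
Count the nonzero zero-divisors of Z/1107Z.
In Z/1107Z each nonzero element is either a unit (gcd with 1107 is 1) or a zero-divisor (gcd > 1). The number of units is φ(1107): factorise 1107 = 3^3 · 41, so φ(1107) = (3^3 − 3^2) · (41 − 1) = 18 · 40 = 720. The nonzero elements number 1107 − 1 = 1106. Hence the nonzero zero-divisors number 1106 − 720 = 386.

Final answer: Z/1107Z has 386 nonzero zero-divisors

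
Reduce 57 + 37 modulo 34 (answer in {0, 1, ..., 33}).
Reduce the summands first: 57 ≡ 23, 37 ≡ 3 (mod 34), so 57 + 37 ≡ 23 + 3 (mod 34). 23 + 3 = 26; 26 = 0·34 + 26, so (57 + 37) mod 34 = 26.

Final answer: 26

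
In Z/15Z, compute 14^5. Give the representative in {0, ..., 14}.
14

Use repeated squaring. Binary(5) = 101. Walk through the bits of the exponent 5 left-to-right: at each bit after the leading one, square the running value, then multiply by 14 if the bit is 1 (always reducing mod 15):
  bit 1 = 1 (leading): start with 14.
  bit 2 = 0: square 14^2 = 196 ≡ 1 (mod 15).
  bit 3 = 1: square 1^2 = 1; bit is 1, so multiply 1·14 = 14 (mod 15).
Final value: 14^5 ≡ 14 (mod 15).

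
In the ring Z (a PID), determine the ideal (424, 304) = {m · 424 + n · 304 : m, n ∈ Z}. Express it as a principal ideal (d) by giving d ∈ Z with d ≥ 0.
(424, 304) = (8); d = 8

In the PID Z, (a, b) is generated by gcd(a, b). Compute gcd(424, 304) with the extended Euclidean algorithm, tracking rows (r, s, t) with s·424 + t·304 = r:
  row A: (424, 1, 0)   [1·424 + 0·304 = 424]
  row B: (304, 0, 1)   [0·424 + 1·304 = 304]
  424 = 1·304 + 120   → row C = row A − 1·row B = (120, 1, −1)   [check: 1·424 − 1·304 = 120]
  304 = 2·120 + 64   → row D = row B − 2·row C = (64, −2, 3)   [check: −2·424 + 3·304 = 64]
  120 = 1·64 + 56   → row E = row C − 1·row D = (56, 3, −4)   [check: 3·424 − 4·304 = 56]
  64 = 1·56 + 8   → row F = row D − 1·row E = (8, −5, 7)   [check: −5·424 + 7·304 = 8]
  56 = 7·8 + 0   → remainder 0, stop. gcd = 8 (last nonzero row F).
So gcd(424, 304) = 8, with Bézout identity −5·424 + 7·304 = 8. Containment (⊇): the Bézout identity exhibits 8 as an element of (424, 304), giving (8) ⊆ (424, 304). Containment (⊆): since 8 | 424 and 8 | 304 (424 = 8·53, 304 = 8·38), every Z-linear combination of 424 and 304 is divisible by 8, so (424, 304) ⊆ (8). Therefore (424, 304) = (8), d = 8.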